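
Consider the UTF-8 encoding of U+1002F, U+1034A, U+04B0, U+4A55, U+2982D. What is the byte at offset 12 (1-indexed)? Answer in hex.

1-indexed offset 12 is 0-indexed offset 11.
U+1002F → 4-byte form F0 90 80 AF at offsets 0–3.
U+1034A → 4-byte form F0 90 8D 8A at offsets 4–7.
U+04B0 → 2-byte form D2 B0 at offsets 8–9.
U+4A55 → 3-byte form E4 A9 95 at offsets 10–12.
Offset 11 falls in char 4's range; it's byte 2 of E4 A9 95 = 0xA9.

0xA9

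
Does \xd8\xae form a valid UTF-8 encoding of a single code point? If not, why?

valid

Leading byte 0xD8 = 11011000 → 2-byte form.
Continuation bytes 0xAE=10101110 all match 10xxxxxx.
Decoded value 0x62E is ≥ 0x80 (shortest form) and not a surrogate.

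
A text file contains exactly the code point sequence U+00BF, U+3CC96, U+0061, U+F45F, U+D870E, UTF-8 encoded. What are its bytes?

C2 BF F0 BC B2 96 61 EF 91 9F F3 98 9C 8E

U+00BF: 2-byte form → C2 BF.
U+3CC96: 4-byte form → F0 BC B2 96.
U+0061: 1-byte form → 61.
U+F45F: 3-byte form → EF 91 9F.
U+D870E: 4-byte form → F3 98 9C 8E.
Concatenated (14 bytes): C2 BF F0 BC B2 96 61 EF 91 9F F3 98 9C 8E.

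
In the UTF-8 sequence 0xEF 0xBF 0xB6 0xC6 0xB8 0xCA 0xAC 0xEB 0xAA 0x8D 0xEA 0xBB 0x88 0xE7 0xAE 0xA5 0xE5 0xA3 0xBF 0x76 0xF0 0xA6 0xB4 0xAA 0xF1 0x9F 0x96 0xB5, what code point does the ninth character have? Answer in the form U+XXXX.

U+26D2A

Offset 0: leading byte 0xEF = 11101111 → 3-byte char #1 = EF BF B6.
Offset 3: leading byte 0xC6 = 11000110 → 2-byte char #2 = C6 B8.
Offset 5: leading byte 0xCA = 11001010 → 2-byte char #3 = CA AC.
Offset 7: leading byte 0xEB = 11101011 → 3-byte char #4 = EB AA 8D.
Offset 10: leading byte 0xEA = 11101010 → 3-byte char #5 = EA BB 88.
Offset 13: leading byte 0xE7 = 11100111 → 3-byte char #6 = E7 AE A5.
Offset 16: leading byte 0xE5 = 11100101 → 3-byte char #7 = E5 A3 BF.
Offset 19: leading byte 0x76 = 01110110 → 1-byte char #8 = 76.
Offset 20: leading byte 0xF0 = 11110000 → 4-byte char #9 = F0 A6 B4 AA.
Leading byte 0xF0 = 11110000 matches 11110xxx → 4-byte sequence.
Byte 1: 0xF0 = 11110000, payload 000 (3 bits).
Byte 2: 0xA6 = 10100110 (10xxxxxx ✓), payload 100110.
Byte 3: 0xB4 = 10110100 (10xxxxxx ✓), payload 110100.
Byte 4: 0xAA = 10101010 (10xxxxxx ✓), payload 101010.
Concatenate: 000100110110100101010 = 0x26D2A (21 bits → U+26D2A).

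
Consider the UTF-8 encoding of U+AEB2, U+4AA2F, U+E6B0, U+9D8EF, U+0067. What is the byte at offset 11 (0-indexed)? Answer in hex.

0x9D

U+AEB2 → 3-byte form EA BA B2 at offsets 0–2.
U+4AA2F → 4-byte form F1 8A A8 AF at offsets 3–6.
U+E6B0 → 3-byte form EE 9A B0 at offsets 7–9.
U+9D8EF → 4-byte form F2 9D A3 AF at offsets 10–13.
Offset 11 falls in char 4's range; it's byte 2 of F2 9D A3 AF = 0x9D.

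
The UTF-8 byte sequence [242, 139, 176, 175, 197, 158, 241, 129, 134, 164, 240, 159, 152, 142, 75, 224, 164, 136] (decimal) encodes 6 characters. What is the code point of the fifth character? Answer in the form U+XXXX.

U+004B

Offset 0: leading byte 0xF2 = 11110010 → 4-byte char #1 = F2 8B B0 AF.
Offset 4: leading byte 0xC5 = 11000101 → 2-byte char #2 = C5 9E.
Offset 6: leading byte 0xF1 = 11110001 → 4-byte char #3 = F1 81 86 A4.
Offset 10: leading byte 0xF0 = 11110000 → 4-byte char #4 = F0 9F 98 8E.
Offset 14: leading byte 0x4B = 01001011 → 1-byte char #5 = 4B.
Leading byte 0x4B = 01001011 matches 0xxxxxxx → 1-byte sequence.
Byte 1: 0x4B = 01001011, payload 1001011 (7 bits).
Concatenate: 1001011 = 0x4B (7 bits → U+004B).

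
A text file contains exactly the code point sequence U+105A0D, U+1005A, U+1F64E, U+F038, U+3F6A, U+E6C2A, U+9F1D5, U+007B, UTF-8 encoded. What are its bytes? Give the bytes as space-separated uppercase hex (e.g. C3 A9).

F4 85 A8 8D F0 90 81 9A F0 9F 99 8E EF 80 B8 E3 BD AA F3 A6 B0 AA F2 9F 87 95 7B

U+105A0D: 4-byte form → F4 85 A8 8D.
U+1005A: 4-byte form → F0 90 81 9A.
U+1F64E: 4-byte form → F0 9F 99 8E.
U+F038: 3-byte form → EF 80 B8.
U+3F6A: 3-byte form → E3 BD AA.
U+E6C2A: 4-byte form → F3 A6 B0 AA.
U+9F1D5: 4-byte form → F2 9F 87 95.
U+007B: 1-byte form → 7B.
Concatenated (27 bytes): F4 85 A8 8D F0 90 81 9A F0 9F 99 8E EF 80 B8 E3 BD AA F3 A6 B0 AA F2 9F 87 95 7B.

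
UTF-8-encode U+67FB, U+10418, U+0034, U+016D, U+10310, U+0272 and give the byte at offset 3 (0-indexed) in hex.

0xF0

U+67FB → 3-byte form E6 9F BB at offsets 0–2.
U+10418 → 4-byte form F0 90 90 98 at offsets 3–6.
Offset 3 falls in char 2's range; it's byte 1 of F0 90 90 98 = 0xF0.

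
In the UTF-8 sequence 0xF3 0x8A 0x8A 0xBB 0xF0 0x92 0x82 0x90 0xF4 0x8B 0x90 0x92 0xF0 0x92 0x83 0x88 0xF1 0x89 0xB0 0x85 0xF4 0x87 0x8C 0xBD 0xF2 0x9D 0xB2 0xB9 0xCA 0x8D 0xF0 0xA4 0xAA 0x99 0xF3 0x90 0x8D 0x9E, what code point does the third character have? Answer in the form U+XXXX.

U+10B412

Offset 0: leading byte 0xF3 = 11110011 → 4-byte char #1 = F3 8A 8A BB.
Offset 4: leading byte 0xF0 = 11110000 → 4-byte char #2 = F0 92 82 90.
Offset 8: leading byte 0xF4 = 11110100 → 4-byte char #3 = F4 8B 90 92.
Leading byte 0xF4 = 11110100 matches 11110xxx → 4-byte sequence.
Byte 1: 0xF4 = 11110100, payload 100 (3 bits).
Byte 2: 0x8B = 10001011 (10xxxxxx ✓), payload 001011.
Byte 3: 0x90 = 10010000 (10xxxxxx ✓), payload 010000.
Byte 4: 0x92 = 10010010 (10xxxxxx ✓), payload 010010.
Concatenate: 100001011010000010010 = 0x10B412 (21 bits → U+10B412).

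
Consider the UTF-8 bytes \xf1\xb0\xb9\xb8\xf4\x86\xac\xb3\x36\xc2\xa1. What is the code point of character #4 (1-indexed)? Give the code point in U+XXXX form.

U+00A1

Offset 0: leading byte 0xF1 = 11110001 → 4-byte char #1 = F1 B0 B9 B8.
Offset 4: leading byte 0xF4 = 11110100 → 4-byte char #2 = F4 86 AC B3.
Offset 8: leading byte 0x36 = 00110110 → 1-byte char #3 = 36.
Offset 9: leading byte 0xC2 = 11000010 → 2-byte char #4 = C2 A1.
Leading byte 0xC2 = 11000010 matches 110xxxxx → 2-byte sequence.
Byte 1: 0xC2 = 11000010, payload 00010 (5 bits).
Byte 2: 0xA1 = 10100001 (10xxxxxx ✓), payload 100001.
Concatenate: 00010100001 = 0xA1 (11 bits → U+00A1).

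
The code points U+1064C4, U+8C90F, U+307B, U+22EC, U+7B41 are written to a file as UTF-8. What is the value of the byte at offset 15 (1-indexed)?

1-indexed offset 15 is 0-indexed offset 14.
U+1064C4 → 4-byte form F4 86 93 84 at offsets 0–3.
U+8C90F → 4-byte form F2 8C A4 8F at offsets 4–7.
U+307B → 3-byte form E3 81 BB at offsets 8–10.
U+22EC → 3-byte form E2 8B AC at offsets 11–13.
U+7B41 → 3-byte form E7 AD 81 at offsets 14–16.
Offset 14 falls in char 5's range; it's byte 1 of E7 AD 81 = 0xE7.

0xE7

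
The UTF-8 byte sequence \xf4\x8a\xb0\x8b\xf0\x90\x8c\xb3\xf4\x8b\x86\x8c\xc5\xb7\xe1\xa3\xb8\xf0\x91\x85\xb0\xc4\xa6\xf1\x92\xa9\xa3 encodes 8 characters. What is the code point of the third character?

Offset 0: leading byte 0xF4 = 11110100 → 4-byte char #1 = F4 8A B0 8B.
Offset 4: leading byte 0xF0 = 11110000 → 4-byte char #2 = F0 90 8C B3.
Offset 8: leading byte 0xF4 = 11110100 → 4-byte char #3 = F4 8B 86 8C.
Leading byte 0xF4 = 11110100 matches 11110xxx → 4-byte sequence.
Byte 1: 0xF4 = 11110100, payload 100 (3 bits).
Byte 2: 0x8B = 10001011 (10xxxxxx ✓), payload 001011.
Byte 3: 0x86 = 10000110 (10xxxxxx ✓), payload 000110.
Byte 4: 0x8C = 10001100 (10xxxxxx ✓), payload 001100.
Concatenate: 100001011000110001100 = 0x10B18C (21 bits → U+10B18C).

U+10B18C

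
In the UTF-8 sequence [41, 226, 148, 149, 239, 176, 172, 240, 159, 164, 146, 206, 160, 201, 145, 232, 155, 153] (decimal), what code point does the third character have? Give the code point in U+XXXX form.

U+FC2C

Offset 0: leading byte 0x29 = 00101001 → 1-byte char #1 = 29.
Offset 1: leading byte 0xE2 = 11100010 → 3-byte char #2 = E2 94 95.
Offset 4: leading byte 0xEF = 11101111 → 3-byte char #3 = EF B0 AC.
Leading byte 0xEF = 11101111 matches 1110xxxx → 3-byte sequence.
Byte 1: 0xEF = 11101111, payload 1111 (4 bits).
Byte 2: 0xB0 = 10110000 (10xxxxxx ✓), payload 110000.
Byte 3: 0xAC = 10101100 (10xxxxxx ✓), payload 101100.
Concatenate: 1111110000101100 = 0xFC2C (16 bits → U+FC2C).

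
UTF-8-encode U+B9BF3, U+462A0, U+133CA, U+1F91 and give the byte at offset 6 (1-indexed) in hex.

1-indexed offset 6 is 0-indexed offset 5.
U+B9BF3 → 4-byte form F2 B9 AF B3 at offsets 0–3.
U+462A0 → 4-byte form F1 86 8A A0 at offsets 4–7.
Offset 5 falls in char 2's range; it's byte 2 of F1 86 8A A0 = 0x86.

0x86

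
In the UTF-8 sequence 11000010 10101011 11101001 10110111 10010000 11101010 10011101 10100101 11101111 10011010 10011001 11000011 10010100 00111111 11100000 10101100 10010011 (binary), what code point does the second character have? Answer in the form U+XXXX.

U+9DD0

Offset 0: leading byte 0xC2 = 11000010 → 2-byte char #1 = C2 AB.
Offset 2: leading byte 0xE9 = 11101001 → 3-byte char #2 = E9 B7 90.
Leading byte 0xE9 = 11101001 matches 1110xxxx → 3-byte sequence.
Byte 1: 0xE9 = 11101001, payload 1001 (4 bits).
Byte 2: 0xB7 = 10110111 (10xxxxxx ✓), payload 110111.
Byte 3: 0x90 = 10010000 (10xxxxxx ✓), payload 010000.
Concatenate: 1001110111010000 = 0x9DD0 (16 bits → U+9DD0).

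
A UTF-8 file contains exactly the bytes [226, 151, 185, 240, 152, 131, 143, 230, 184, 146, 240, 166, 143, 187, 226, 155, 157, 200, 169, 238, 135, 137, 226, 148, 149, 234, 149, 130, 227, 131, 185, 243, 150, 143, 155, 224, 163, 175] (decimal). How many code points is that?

Byte at offset 0: 0xE2 = 11100010 → 3-byte char (#1). Advance 3.
Byte at offset 3: 0xF0 = 11110000 → 4-byte char (#2). Advance 4.
Byte at offset 7: 0xE6 = 11100110 → 3-byte char (#3). Advance 3.
Byte at offset 10: 0xF0 = 11110000 → 4-byte char (#4). Advance 4.
Byte at offset 14: 0xE2 = 11100010 → 3-byte char (#5). Advance 3.
Byte at offset 17: 0xC8 = 11001000 → 2-byte char (#6). Advance 2.
Byte at offset 19: 0xEE = 11101110 → 3-byte char (#7). Advance 3.
Byte at offset 22: 0xE2 = 11100010 → 3-byte char (#8). Advance 3.
Byte at offset 25: 0xEA = 11101010 → 3-byte char (#9). Advance 3.
Byte at offset 28: 0xE3 = 11100011 → 3-byte char (#10). Advance 3.
Byte at offset 31: 0xF3 = 11110011 → 4-byte char (#11). Advance 4.
Byte at offset 35: 0xE0 = 11100000 → 3-byte char (#12). Advance 3.
Reached end at offset 38 after 12 code points.

12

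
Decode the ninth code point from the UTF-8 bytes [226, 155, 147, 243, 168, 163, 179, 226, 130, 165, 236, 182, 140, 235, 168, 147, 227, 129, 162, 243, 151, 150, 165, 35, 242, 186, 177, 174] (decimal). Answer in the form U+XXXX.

U+BAC6E

Offset 0: leading byte 0xE2 = 11100010 → 3-byte char #1 = E2 9B 93.
Offset 3: leading byte 0xF3 = 11110011 → 4-byte char #2 = F3 A8 A3 B3.
Offset 7: leading byte 0xE2 = 11100010 → 3-byte char #3 = E2 82 A5.
Offset 10: leading byte 0xEC = 11101100 → 3-byte char #4 = EC B6 8C.
Offset 13: leading byte 0xEB = 11101011 → 3-byte char #5 = EB A8 93.
Offset 16: leading byte 0xE3 = 11100011 → 3-byte char #6 = E3 81 A2.
Offset 19: leading byte 0xF3 = 11110011 → 4-byte char #7 = F3 97 96 A5.
Offset 23: leading byte 0x23 = 00100011 → 1-byte char #8 = 23.
Offset 24: leading byte 0xF2 = 11110010 → 4-byte char #9 = F2 BA B1 AE.
Leading byte 0xF2 = 11110010 matches 11110xxx → 4-byte sequence.
Byte 1: 0xF2 = 11110010, payload 010 (3 bits).
Byte 2: 0xBA = 10111010 (10xxxxxx ✓), payload 111010.
Byte 3: 0xB1 = 10110001 (10xxxxxx ✓), payload 110001.
Byte 4: 0xAE = 10101110 (10xxxxxx ✓), payload 101110.
Concatenate: 010111010110001101110 = 0xBAC6E (21 bits → U+BAC6E).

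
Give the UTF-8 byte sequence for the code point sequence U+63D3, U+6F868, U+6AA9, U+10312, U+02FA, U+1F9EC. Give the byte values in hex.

E6 8F 93 F1 AF A1 A8 E6 AA A9 F0 90 8C 92 CB BA F0 9F A7 AC

U+63D3: 3-byte form → E6 8F 93.
U+6F868: 4-byte form → F1 AF A1 A8.
U+6AA9: 3-byte form → E6 AA A9.
U+10312: 4-byte form → F0 90 8C 92.
U+02FA: 2-byte form → CB BA.
U+1F9EC: 4-byte form → F0 9F A7 AC.
Concatenated (20 bytes): E6 8F 93 F1 AF A1 A8 E6 AA A9 F0 90 8C 92 CB BA F0 9F A7 AC.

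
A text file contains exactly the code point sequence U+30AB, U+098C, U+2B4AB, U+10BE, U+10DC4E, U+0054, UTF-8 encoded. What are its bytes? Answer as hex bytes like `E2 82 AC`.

U+30AB: 3-byte form → E3 82 AB.
U+098C: 3-byte form → E0 A6 8C.
U+2B4AB: 4-byte form → F0 AB 92 AB.
U+10BE: 3-byte form → E1 82 BE.
U+10DC4E: 4-byte form → F4 8D B1 8E.
U+0054: 1-byte form → 54.
Concatenated (18 bytes): E3 82 AB E0 A6 8C F0 AB 92 AB E1 82 BE F4 8D B1 8E 54.

E3 82 AB E0 A6 8C F0 AB 92 AB E1 82 BE F4 8D B1 8E 54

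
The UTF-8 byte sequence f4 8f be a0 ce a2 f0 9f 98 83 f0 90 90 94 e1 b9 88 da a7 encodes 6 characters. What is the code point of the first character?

U+10FFA0

Offset 0: leading byte 0xF4 = 11110100 → 4-byte char #1 = F4 8F BE A0.
Leading byte 0xF4 = 11110100 matches 11110xxx → 4-byte sequence.
Byte 1: 0xF4 = 11110100, payload 100 (3 bits).
Byte 2: 0x8F = 10001111 (10xxxxxx ✓), payload 001111.
Byte 3: 0xBE = 10111110 (10xxxxxx ✓), payload 111110.
Byte 4: 0xA0 = 10100000 (10xxxxxx ✓), payload 100000.
Concatenate: 100001111111110100000 = 0x10FFA0 (21 bits → U+10FFA0).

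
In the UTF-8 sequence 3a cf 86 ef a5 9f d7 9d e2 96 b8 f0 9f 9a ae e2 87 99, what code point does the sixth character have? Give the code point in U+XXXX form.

U+1F6AE

Offset 0: leading byte 0x3A = 00111010 → 1-byte char #1 = 3A.
Offset 1: leading byte 0xCF = 11001111 → 2-byte char #2 = CF 86.
Offset 3: leading byte 0xEF = 11101111 → 3-byte char #3 = EF A5 9F.
Offset 6: leading byte 0xD7 = 11010111 → 2-byte char #4 = D7 9D.
Offset 8: leading byte 0xE2 = 11100010 → 3-byte char #5 = E2 96 B8.
Offset 11: leading byte 0xF0 = 11110000 → 4-byte char #6 = F0 9F 9A AE.
Leading byte 0xF0 = 11110000 matches 11110xxx → 4-byte sequence.
Byte 1: 0xF0 = 11110000, payload 000 (3 bits).
Byte 2: 0x9F = 10011111 (10xxxxxx ✓), payload 011111.
Byte 3: 0x9A = 10011010 (10xxxxxx ✓), payload 011010.
Byte 4: 0xAE = 10101110 (10xxxxxx ✓), payload 101110.
Concatenate: 000011111011010101110 = 0x1F6AE (21 bits → U+1F6AE).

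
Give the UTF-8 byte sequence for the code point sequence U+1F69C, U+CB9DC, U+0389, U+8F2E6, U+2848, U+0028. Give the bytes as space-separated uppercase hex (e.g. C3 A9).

U+1F69C: 4-byte form → F0 9F 9A 9C.
U+CB9DC: 4-byte form → F3 8B A7 9C.
U+0389: 2-byte form → CE 89.
U+8F2E6: 4-byte form → F2 8F 8B A6.
U+2848: 3-byte form → E2 A1 88.
U+0028: 1-byte form → 28.
Concatenated (18 bytes): F0 9F 9A 9C F3 8B A7 9C CE 89 F2 8F 8B A6 E2 A1 88 28.

F0 9F 9A 9C F3 8B A7 9C CE 89 F2 8F 8B A6 E2 A1 88 28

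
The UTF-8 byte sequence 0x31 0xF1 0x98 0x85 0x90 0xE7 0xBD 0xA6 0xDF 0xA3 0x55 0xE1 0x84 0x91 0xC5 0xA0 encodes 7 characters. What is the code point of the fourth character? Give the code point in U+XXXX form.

Offset 0: leading byte 0x31 = 00110001 → 1-byte char #1 = 31.
Offset 1: leading byte 0xF1 = 11110001 → 4-byte char #2 = F1 98 85 90.
Offset 5: leading byte 0xE7 = 11100111 → 3-byte char #3 = E7 BD A6.
Offset 8: leading byte 0xDF = 11011111 → 2-byte char #4 = DF A3.
Leading byte 0xDF = 11011111 matches 110xxxxx → 2-byte sequence.
Byte 1: 0xDF = 11011111, payload 11111 (5 bits).
Byte 2: 0xA3 = 10100011 (10xxxxxx ✓), payload 100011.
Concatenate: 11111100011 = 0x7E3 (11 bits → U+07E3).

U+07E3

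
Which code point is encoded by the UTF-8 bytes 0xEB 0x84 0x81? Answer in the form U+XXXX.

U+B101

Leading byte 0xEB = 11101011 matches 1110xxxx → 3-byte sequence.
Byte 1: 0xEB = 11101011, payload 1011 (4 bits).
Byte 2: 0x84 = 10000100 (10xxxxxx ✓), payload 000100.
Byte 3: 0x81 = 10000001 (10xxxxxx ✓), payload 000001.
Concatenate: 1011000100000001 = 0xB101 (16 bits → U+B101).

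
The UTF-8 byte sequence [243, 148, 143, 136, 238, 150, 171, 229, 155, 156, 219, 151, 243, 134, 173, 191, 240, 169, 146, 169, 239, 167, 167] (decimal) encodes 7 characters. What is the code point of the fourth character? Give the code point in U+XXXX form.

Offset 0: leading byte 0xF3 = 11110011 → 4-byte char #1 = F3 94 8F 88.
Offset 4: leading byte 0xEE = 11101110 → 3-byte char #2 = EE 96 AB.
Offset 7: leading byte 0xE5 = 11100101 → 3-byte char #3 = E5 9B 9C.
Offset 10: leading byte 0xDB = 11011011 → 2-byte char #4 = DB 97.
Leading byte 0xDB = 11011011 matches 110xxxxx → 2-byte sequence.
Byte 1: 0xDB = 11011011, payload 11011 (5 bits).
Byte 2: 0x97 = 10010111 (10xxxxxx ✓), payload 010111.
Concatenate: 11011010111 = 0x6D7 (11 bits → U+06D7).

U+06D7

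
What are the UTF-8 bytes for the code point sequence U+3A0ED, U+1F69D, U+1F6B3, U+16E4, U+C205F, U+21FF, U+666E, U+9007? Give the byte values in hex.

F0 BA 83 AD F0 9F 9A 9D F0 9F 9A B3 E1 9B A4 F3 82 81 9F E2 87 BF E6 99 AE E9 80 87

U+3A0ED: 4-byte form → F0 BA 83 AD.
U+1F69D: 4-byte form → F0 9F 9A 9D.
U+1F6B3: 4-byte form → F0 9F 9A B3.
U+16E4: 3-byte form → E1 9B A4.
U+C205F: 4-byte form → F3 82 81 9F.
U+21FF: 3-byte form → E2 87 BF.
U+666E: 3-byte form → E6 99 AE.
U+9007: 3-byte form → E9 80 87.
Concatenated (28 bytes): F0 BA 83 AD F0 9F 9A 9D F0 9F 9A B3 E1 9B A4 F3 82 81 9F E2 87 BF E6 99 AE E9 80 87.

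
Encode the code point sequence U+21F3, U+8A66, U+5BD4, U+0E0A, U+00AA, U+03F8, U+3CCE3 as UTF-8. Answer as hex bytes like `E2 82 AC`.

E2 87 B3 E8 A9 A6 E5 AF 94 E0 B8 8A C2 AA CF B8 F0 BC B3 A3

U+21F3: 3-byte form → E2 87 B3.
U+8A66: 3-byte form → E8 A9 A6.
U+5BD4: 3-byte form → E5 AF 94.
U+0E0A: 3-byte form → E0 B8 8A.
U+00AA: 2-byte form → C2 AA.
U+03F8: 2-byte form → CF B8.
U+3CCE3: 4-byte form → F0 BC B3 A3.
Concatenated (20 bytes): E2 87 B3 E8 A9 A6 E5 AF 94 E0 B8 8A C2 AA CF B8 F0 BC B3 A3.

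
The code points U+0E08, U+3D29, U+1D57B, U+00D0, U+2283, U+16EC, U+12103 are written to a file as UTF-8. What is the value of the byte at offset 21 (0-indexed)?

U+0E08 → 3-byte form E0 B8 88 at offsets 0–2.
U+3D29 → 3-byte form E3 B4 A9 at offsets 3–5.
U+1D57B → 4-byte form F0 9D 95 BB at offsets 6–9.
U+00D0 → 2-byte form C3 90 at offsets 10–11.
U+2283 → 3-byte form E2 8A 83 at offsets 12–14.
U+16EC → 3-byte form E1 9B AC at offsets 15–17.
U+12103 → 4-byte form F0 92 84 83 at offsets 18–21.
Offset 21 falls in char 7's range; it's byte 4 of F0 92 84 83 = 0x83.

0x83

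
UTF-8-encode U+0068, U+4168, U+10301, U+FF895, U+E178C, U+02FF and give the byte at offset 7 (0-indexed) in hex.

0x81

U+0068 → 1-byte form 68 at offsets 0–0.
U+4168 → 3-byte form E4 85 A8 at offsets 1–3.
U+10301 → 4-byte form F0 90 8C 81 at offsets 4–7.
Offset 7 falls in char 3's range; it's byte 4 of F0 90 8C 81 = 0x81.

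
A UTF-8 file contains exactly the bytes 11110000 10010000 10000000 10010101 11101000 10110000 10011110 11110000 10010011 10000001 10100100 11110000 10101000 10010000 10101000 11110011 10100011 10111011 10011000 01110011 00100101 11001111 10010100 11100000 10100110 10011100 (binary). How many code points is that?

9

Byte at offset 0: 0xF0 = 11110000 → 4-byte char (#1). Advance 4.
Byte at offset 4: 0xE8 = 11101000 → 3-byte char (#2). Advance 3.
Byte at offset 7: 0xF0 = 11110000 → 4-byte char (#3). Advance 4.
Byte at offset 11: 0xF0 = 11110000 → 4-byte char (#4). Advance 4.
Byte at offset 15: 0xF3 = 11110011 → 4-byte char (#5). Advance 4.
Byte at offset 19: 0x73 = 01110011 → 1-byte char (#6). Advance 1.
Byte at offset 20: 0x25 = 00100101 → 1-byte char (#7). Advance 1.
Byte at offset 21: 0xCF = 11001111 → 2-byte char (#8). Advance 2.
Byte at offset 23: 0xE0 = 11100000 → 3-byte char (#9). Advance 3.
Reached end at offset 26 after 9 code points.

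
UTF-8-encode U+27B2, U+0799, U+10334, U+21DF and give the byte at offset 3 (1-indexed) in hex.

1-indexed offset 3 is 0-indexed offset 2.
U+27B2 → 3-byte form E2 9E B2 at offsets 0–2.
Offset 2 falls in char 1's range; it's byte 3 of E2 9E B2 = 0xB2.

0xB2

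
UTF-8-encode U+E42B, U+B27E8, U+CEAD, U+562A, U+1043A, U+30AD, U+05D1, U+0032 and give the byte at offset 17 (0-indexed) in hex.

0xE3

U+E42B → 3-byte form EE 90 AB at offsets 0–2.
U+B27E8 → 4-byte form F2 B2 9F A8 at offsets 3–6.
U+CEAD → 3-byte form EC BA AD at offsets 7–9.
U+562A → 3-byte form E5 98 AA at offsets 10–12.
U+1043A → 4-byte form F0 90 90 BA at offsets 13–16.
U+30AD → 3-byte form E3 82 AD at offsets 17–19.
Offset 17 falls in char 6's range; it's byte 1 of E3 82 AD = 0xE3.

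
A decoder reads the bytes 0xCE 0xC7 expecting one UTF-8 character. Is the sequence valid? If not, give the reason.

invalid (non-continuation byte where continuation expected)

Leading byte 0xCE = 11001110 → 2-byte form.
Byte 2 is 0xC7 = 11000111, which is not 10xxxxxx — expected a continuation byte.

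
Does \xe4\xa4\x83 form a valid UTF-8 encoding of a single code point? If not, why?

valid

Leading byte 0xE4 = 11100100 → 3-byte form.
Continuation bytes 0xA4=10100100, 0x83=10000011 all match 10xxxxxx.
Decoded value 0x4903 is ≥ 0x800 (shortest form) and not a surrogate.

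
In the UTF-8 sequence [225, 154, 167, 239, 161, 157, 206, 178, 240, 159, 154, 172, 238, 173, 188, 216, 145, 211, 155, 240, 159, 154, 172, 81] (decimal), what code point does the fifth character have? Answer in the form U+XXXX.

Offset 0: leading byte 0xE1 = 11100001 → 3-byte char #1 = E1 9A A7.
Offset 3: leading byte 0xEF = 11101111 → 3-byte char #2 = EF A1 9D.
Offset 6: leading byte 0xCE = 11001110 → 2-byte char #3 = CE B2.
Offset 8: leading byte 0xF0 = 11110000 → 4-byte char #4 = F0 9F 9A AC.
Offset 12: leading byte 0xEE = 11101110 → 3-byte char #5 = EE AD BC.
Leading byte 0xEE = 11101110 matches 1110xxxx → 3-byte sequence.
Byte 1: 0xEE = 11101110, payload 1110 (4 bits).
Byte 2: 0xAD = 10101101 (10xxxxxx ✓), payload 101101.
Byte 3: 0xBC = 10111100 (10xxxxxx ✓), payload 111100.
Concatenate: 1110101101111100 = 0xEB7C (16 bits → U+EB7C).

U+EB7C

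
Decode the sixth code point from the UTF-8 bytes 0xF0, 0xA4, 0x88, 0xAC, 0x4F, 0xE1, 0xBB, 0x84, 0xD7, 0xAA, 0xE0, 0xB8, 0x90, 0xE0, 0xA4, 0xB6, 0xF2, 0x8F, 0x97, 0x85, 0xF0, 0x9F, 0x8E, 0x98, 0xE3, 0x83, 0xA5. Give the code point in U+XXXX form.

Offset 0: leading byte 0xF0 = 11110000 → 4-byte char #1 = F0 A4 88 AC.
Offset 4: leading byte 0x4F = 01001111 → 1-byte char #2 = 4F.
Offset 5: leading byte 0xE1 = 11100001 → 3-byte char #3 = E1 BB 84.
Offset 8: leading byte 0xD7 = 11010111 → 2-byte char #4 = D7 AA.
Offset 10: leading byte 0xE0 = 11100000 → 3-byte char #5 = E0 B8 90.
Offset 13: leading byte 0xE0 = 11100000 → 3-byte char #6 = E0 A4 B6.
Leading byte 0xE0 = 11100000 matches 1110xxxx → 3-byte sequence.
Byte 1: 0xE0 = 11100000, payload 0000 (4 bits).
Byte 2: 0xA4 = 10100100 (10xxxxxx ✓), payload 100100.
Byte 3: 0xB6 = 10110110 (10xxxxxx ✓), payload 110110.
Concatenate: 0000100100110110 = 0x936 (16 bits → U+0936).

U+0936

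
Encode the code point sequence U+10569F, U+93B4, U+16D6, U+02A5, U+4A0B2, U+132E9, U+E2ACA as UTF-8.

U+10569F: 4-byte form → F4 85 9A 9F.
U+93B4: 3-byte form → E9 8E B4.
U+16D6: 3-byte form → E1 9B 96.
U+02A5: 2-byte form → CA A5.
U+4A0B2: 4-byte form → F1 8A 82 B2.
U+132E9: 4-byte form → F0 93 8B A9.
U+E2ACA: 4-byte form → F3 A2 AB 8A.
Concatenated (24 bytes): F4 85 9A 9F E9 8E B4 E1 9B 96 CA A5 F1 8A 82 B2 F0 93 8B A9 F3 A2 AB 8A.

F4 85 9A 9F E9 8E B4 E1 9B 96 CA A5 F1 8A 82 B2 F0 93 8B A9 F3 A2 AB 8A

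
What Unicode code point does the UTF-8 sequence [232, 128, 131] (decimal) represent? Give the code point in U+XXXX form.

U+8003

Leading byte 0xE8 = 11101000 matches 1110xxxx → 3-byte sequence.
Byte 1: 0xE8 = 11101000, payload 1000 (4 bits).
Byte 2: 0x80 = 10000000 (10xxxxxx ✓), payload 000000.
Byte 3: 0x83 = 10000011 (10xxxxxx ✓), payload 000011.
Concatenate: 1000000000000011 = 0x8003 (16 bits → U+8003).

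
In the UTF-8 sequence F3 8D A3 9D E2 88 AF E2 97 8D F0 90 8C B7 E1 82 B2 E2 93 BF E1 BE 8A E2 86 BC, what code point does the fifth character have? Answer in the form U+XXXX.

U+10B2

Offset 0: leading byte 0xF3 = 11110011 → 4-byte char #1 = F3 8D A3 9D.
Offset 4: leading byte 0xE2 = 11100010 → 3-byte char #2 = E2 88 AF.
Offset 7: leading byte 0xE2 = 11100010 → 3-byte char #3 = E2 97 8D.
Offset 10: leading byte 0xF0 = 11110000 → 4-byte char #4 = F0 90 8C B7.
Offset 14: leading byte 0xE1 = 11100001 → 3-byte char #5 = E1 82 B2.
Leading byte 0xE1 = 11100001 matches 1110xxxx → 3-byte sequence.
Byte 1: 0xE1 = 11100001, payload 0001 (4 bits).
Byte 2: 0x82 = 10000010 (10xxxxxx ✓), payload 000010.
Byte 3: 0xB2 = 10110010 (10xxxxxx ✓), payload 110010.
Concatenate: 0001000010110010 = 0x10B2 (16 bits → U+10B2).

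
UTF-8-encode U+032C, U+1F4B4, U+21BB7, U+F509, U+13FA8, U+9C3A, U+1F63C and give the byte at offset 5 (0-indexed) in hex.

U+032C → 2-byte form CC AC at offsets 0–1.
U+1F4B4 → 4-byte form F0 9F 92 B4 at offsets 2–5.
Offset 5 falls in char 2's range; it's byte 4 of F0 9F 92 B4 = 0xB4.

0xB4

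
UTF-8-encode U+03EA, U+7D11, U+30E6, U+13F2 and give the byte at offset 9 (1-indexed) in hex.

0xE1

1-indexed offset 9 is 0-indexed offset 8.
U+03EA → 2-byte form CF AA at offsets 0–1.
U+7D11 → 3-byte form E7 B4 91 at offsets 2–4.
U+30E6 → 3-byte form E3 83 A6 at offsets 5–7.
U+13F2 → 3-byte form E1 8F B2 at offsets 8–10.
Offset 8 falls in char 4's range; it's byte 1 of E1 8F B2 = 0xE1.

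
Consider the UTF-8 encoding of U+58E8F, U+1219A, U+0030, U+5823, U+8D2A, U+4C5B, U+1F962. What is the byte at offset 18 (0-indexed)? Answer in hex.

U+58E8F → 4-byte form F1 98 BA 8F at offsets 0–3.
U+1219A → 4-byte form F0 92 86 9A at offsets 4–7.
U+0030 → 1-byte form 30 at offsets 8–8.
U+5823 → 3-byte form E5 A0 A3 at offsets 9–11.
U+8D2A → 3-byte form E8 B4 AA at offsets 12–14.
U+4C5B → 3-byte form E4 B1 9B at offsets 15–17.
U+1F962 → 4-byte form F0 9F A5 A2 at offsets 18–21.
Offset 18 falls in char 7's range; it's byte 1 of F0 9F A5 A2 = 0xF0.

0xF0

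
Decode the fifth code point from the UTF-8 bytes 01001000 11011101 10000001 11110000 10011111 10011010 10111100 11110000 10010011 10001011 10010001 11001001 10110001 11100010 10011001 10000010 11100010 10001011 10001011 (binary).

Offset 0: leading byte 0x48 = 01001000 → 1-byte char #1 = 48.
Offset 1: leading byte 0xDD = 11011101 → 2-byte char #2 = DD 81.
Offset 3: leading byte 0xF0 = 11110000 → 4-byte char #3 = F0 9F 9A BC.
Offset 7: leading byte 0xF0 = 11110000 → 4-byte char #4 = F0 93 8B 91.
Offset 11: leading byte 0xC9 = 11001001 → 2-byte char #5 = C9 B1.
Leading byte 0xC9 = 11001001 matches 110xxxxx → 2-byte sequence.
Byte 1: 0xC9 = 11001001, payload 01001 (5 bits).
Byte 2: 0xB1 = 10110001 (10xxxxxx ✓), payload 110001.
Concatenate: 01001110001 = 0x271 (11 bits → U+0271).

U+0271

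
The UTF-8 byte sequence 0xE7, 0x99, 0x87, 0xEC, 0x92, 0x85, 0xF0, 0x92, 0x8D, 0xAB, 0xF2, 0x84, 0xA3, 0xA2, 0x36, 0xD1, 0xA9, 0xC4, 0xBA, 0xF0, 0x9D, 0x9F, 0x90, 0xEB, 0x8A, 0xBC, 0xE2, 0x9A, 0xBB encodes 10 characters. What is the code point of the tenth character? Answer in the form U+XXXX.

Offset 0: leading byte 0xE7 = 11100111 → 3-byte char #1 = E7 99 87.
Offset 3: leading byte 0xEC = 11101100 → 3-byte char #2 = EC 92 85.
Offset 6: leading byte 0xF0 = 11110000 → 4-byte char #3 = F0 92 8D AB.
Offset 10: leading byte 0xF2 = 11110010 → 4-byte char #4 = F2 84 A3 A2.
Offset 14: leading byte 0x36 = 00110110 → 1-byte char #5 = 36.
Offset 15: leading byte 0xD1 = 11010001 → 2-byte char #6 = D1 A9.
Offset 17: leading byte 0xC4 = 11000100 → 2-byte char #7 = C4 BA.
Offset 19: leading byte 0xF0 = 11110000 → 4-byte char #8 = F0 9D 9F 90.
Offset 23: leading byte 0xEB = 11101011 → 3-byte char #9 = EB 8A BC.
Offset 26: leading byte 0xE2 = 11100010 → 3-byte char #10 = E2 9A BB.
Leading byte 0xE2 = 11100010 matches 1110xxxx → 3-byte sequence.
Byte 1: 0xE2 = 11100010, payload 0010 (4 bits).
Byte 2: 0x9A = 10011010 (10xxxxxx ✓), payload 011010.
Byte 3: 0xBB = 10111011 (10xxxxxx ✓), payload 111011.
Concatenate: 0010011010111011 = 0x26BB (16 bits → U+26BB).

U+26BB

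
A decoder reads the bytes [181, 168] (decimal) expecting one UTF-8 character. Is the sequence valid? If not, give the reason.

invalid (continuation byte with no leading byte)

Byte 0xB5 = 10110101 has the form 10xxxxxx — a continuation byte — but there is no preceding leading byte.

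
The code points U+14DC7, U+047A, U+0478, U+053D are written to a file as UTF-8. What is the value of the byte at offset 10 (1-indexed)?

1-indexed offset 10 is 0-indexed offset 9.
U+14DC7 → 4-byte form F0 94 B7 87 at offsets 0–3.
U+047A → 2-byte form D1 BA at offsets 4–5.
U+0478 → 2-byte form D1 B8 at offsets 6–7.
U+053D → 2-byte form D4 BD at offsets 8–9.
Offset 9 falls in char 4's range; it's byte 2 of D4 BD = 0xBD.

0xBD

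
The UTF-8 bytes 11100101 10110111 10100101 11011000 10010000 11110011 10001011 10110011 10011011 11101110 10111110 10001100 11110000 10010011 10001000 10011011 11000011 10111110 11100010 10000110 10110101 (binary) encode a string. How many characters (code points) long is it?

Byte at offset 0: 0xE5 = 11100101 → 3-byte char (#1). Advance 3.
Byte at offset 3: 0xD8 = 11011000 → 2-byte char (#2). Advance 2.
Byte at offset 5: 0xF3 = 11110011 → 4-byte char (#3). Advance 4.
Byte at offset 9: 0xEE = 11101110 → 3-byte char (#4). Advance 3.
Byte at offset 12: 0xF0 = 11110000 → 4-byte char (#5). Advance 4.
Byte at offset 16: 0xC3 = 11000011 → 2-byte char (#6). Advance 2.
Byte at offset 18: 0xE2 = 11100010 → 3-byte char (#7). Advance 3.
Reached end at offset 21 after 7 code points.

7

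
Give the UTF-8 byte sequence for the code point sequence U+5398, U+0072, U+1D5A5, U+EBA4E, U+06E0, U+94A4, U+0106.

E5 8E 98 72 F0 9D 96 A5 F3 AB A9 8E DB A0 E9 92 A4 C4 86

U+5398: 3-byte form → E5 8E 98.
U+0072: 1-byte form → 72.
U+1D5A5: 4-byte form → F0 9D 96 A5.
U+EBA4E: 4-byte form → F3 AB A9 8E.
U+06E0: 2-byte form → DB A0.
U+94A4: 3-byte form → E9 92 A4.
U+0106: 2-byte form → C4 86.
Concatenated (19 bytes): E5 8E 98 72 F0 9D 96 A5 F3 AB A9 8E DB A0 E9 92 A4 C4 86.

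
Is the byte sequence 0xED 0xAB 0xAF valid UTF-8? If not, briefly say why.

Structurally a 3-byte sequence; payload = 0xDAEF.
But 0xDAEF is in U+D800–U+DFFF, the surrogate range. Surrogates are not Unicode scalar values and are forbidden in UTF-8.

invalid (encodes a surrogate (U+D800–U+DFFF))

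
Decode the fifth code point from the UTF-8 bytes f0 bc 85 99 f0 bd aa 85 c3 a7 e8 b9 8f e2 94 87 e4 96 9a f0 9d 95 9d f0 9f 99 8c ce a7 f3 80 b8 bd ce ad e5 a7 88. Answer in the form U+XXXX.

U+2507

Offset 0: leading byte 0xF0 = 11110000 → 4-byte char #1 = F0 BC 85 99.
Offset 4: leading byte 0xF0 = 11110000 → 4-byte char #2 = F0 BD AA 85.
Offset 8: leading byte 0xC3 = 11000011 → 2-byte char #3 = C3 A7.
Offset 10: leading byte 0xE8 = 11101000 → 3-byte char #4 = E8 B9 8F.
Offset 13: leading byte 0xE2 = 11100010 → 3-byte char #5 = E2 94 87.
Leading byte 0xE2 = 11100010 matches 1110xxxx → 3-byte sequence.
Byte 1: 0xE2 = 11100010, payload 0010 (4 bits).
Byte 2: 0x94 = 10010100 (10xxxxxx ✓), payload 010100.
Byte 3: 0x87 = 10000111 (10xxxxxx ✓), payload 000111.
Concatenate: 0010010100000111 = 0x2507 (16 bits → U+2507).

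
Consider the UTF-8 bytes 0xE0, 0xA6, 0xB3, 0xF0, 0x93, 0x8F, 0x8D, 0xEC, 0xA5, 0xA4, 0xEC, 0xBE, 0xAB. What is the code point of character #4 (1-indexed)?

Offset 0: leading byte 0xE0 = 11100000 → 3-byte char #1 = E0 A6 B3.
Offset 3: leading byte 0xF0 = 11110000 → 4-byte char #2 = F0 93 8F 8D.
Offset 7: leading byte 0xEC = 11101100 → 3-byte char #3 = EC A5 A4.
Offset 10: leading byte 0xEC = 11101100 → 3-byte char #4 = EC BE AB.
Leading byte 0xEC = 11101100 matches 1110xxxx → 3-byte sequence.
Byte 1: 0xEC = 11101100, payload 1100 (4 bits).
Byte 2: 0xBE = 10111110 (10xxxxxx ✓), payload 111110.
Byte 3: 0xAB = 10101011 (10xxxxxx ✓), payload 101011.
Concatenate: 1100111110101011 = 0xCFAB (16 bits → U+CFAB).

U+CFAB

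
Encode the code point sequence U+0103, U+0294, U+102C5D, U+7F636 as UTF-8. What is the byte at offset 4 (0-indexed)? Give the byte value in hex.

U+0103 → 2-byte form C4 83 at offsets 0–1.
U+0294 → 2-byte form CA 94 at offsets 2–3.
U+102C5D → 4-byte form F4 82 B1 9D at offsets 4–7.
Offset 4 falls in char 3's range; it's byte 1 of F4 82 B1 9D = 0xF4.

0xF4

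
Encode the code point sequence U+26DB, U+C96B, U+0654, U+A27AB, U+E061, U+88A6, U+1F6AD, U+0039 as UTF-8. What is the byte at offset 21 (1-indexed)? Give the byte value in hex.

0x9A

1-indexed offset 21 is 0-indexed offset 20.
U+26DB → 3-byte form E2 9B 9B at offsets 0–2.
U+C96B → 3-byte form EC A5 AB at offsets 3–5.
U+0654 → 2-byte form D9 94 at offsets 6–7.
U+A27AB → 4-byte form F2 A2 9E AB at offsets 8–11.
U+E061 → 3-byte form EE 81 A1 at offsets 12–14.
U+88A6 → 3-byte form E8 A2 A6 at offsets 15–17.
U+1F6AD → 4-byte form F0 9F 9A AD at offsets 18–21.
Offset 20 falls in char 7's range; it's byte 3 of F0 9F 9A AD = 0x9A.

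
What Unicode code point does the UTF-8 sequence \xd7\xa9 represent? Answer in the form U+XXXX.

U+05E9

Leading byte 0xD7 = 11010111 matches 110xxxxx → 2-byte sequence.
Byte 1: 0xD7 = 11010111, payload 10111 (5 bits).
Byte 2: 0xA9 = 10101001 (10xxxxxx ✓), payload 101001.
Concatenate: 10111101001 = 0x5E9 (11 bits → U+05E9).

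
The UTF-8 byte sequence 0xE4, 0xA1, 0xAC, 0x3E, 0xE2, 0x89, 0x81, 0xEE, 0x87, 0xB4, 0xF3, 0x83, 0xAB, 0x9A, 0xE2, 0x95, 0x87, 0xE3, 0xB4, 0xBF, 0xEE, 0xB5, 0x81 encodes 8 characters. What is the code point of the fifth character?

U+C3ADA

Offset 0: leading byte 0xE4 = 11100100 → 3-byte char #1 = E4 A1 AC.
Offset 3: leading byte 0x3E = 00111110 → 1-byte char #2 = 3E.
Offset 4: leading byte 0xE2 = 11100010 → 3-byte char #3 = E2 89 81.
Offset 7: leading byte 0xEE = 11101110 → 3-byte char #4 = EE 87 B4.
Offset 10: leading byte 0xF3 = 11110011 → 4-byte char #5 = F3 83 AB 9A.
Leading byte 0xF3 = 11110011 matches 11110xxx → 4-byte sequence.
Byte 1: 0xF3 = 11110011, payload 011 (3 bits).
Byte 2: 0x83 = 10000011 (10xxxxxx ✓), payload 000011.
Byte 3: 0xAB = 10101011 (10xxxxxx ✓), payload 101011.
Byte 4: 0x9A = 10011010 (10xxxxxx ✓), payload 011010.
Concatenate: 011000011101011011010 = 0xC3ADA (21 bits → U+C3ADA).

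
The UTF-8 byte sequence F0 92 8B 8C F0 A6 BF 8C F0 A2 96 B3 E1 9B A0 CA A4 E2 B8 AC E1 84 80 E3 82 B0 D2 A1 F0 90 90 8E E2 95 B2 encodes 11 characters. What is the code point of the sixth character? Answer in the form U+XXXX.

U+2E2C

Offset 0: leading byte 0xF0 = 11110000 → 4-byte char #1 = F0 92 8B 8C.
Offset 4: leading byte 0xF0 = 11110000 → 4-byte char #2 = F0 A6 BF 8C.
Offset 8: leading byte 0xF0 = 11110000 → 4-byte char #3 = F0 A2 96 B3.
Offset 12: leading byte 0xE1 = 11100001 → 3-byte char #4 = E1 9B A0.
Offset 15: leading byte 0xCA = 11001010 → 2-byte char #5 = CA A4.
Offset 17: leading byte 0xE2 = 11100010 → 3-byte char #6 = E2 B8 AC.
Leading byte 0xE2 = 11100010 matches 1110xxxx → 3-byte sequence.
Byte 1: 0xE2 = 11100010, payload 0010 (4 bits).
Byte 2: 0xB8 = 10111000 (10xxxxxx ✓), payload 111000.
Byte 3: 0xAC = 10101100 (10xxxxxx ✓), payload 101100.
Concatenate: 0010111000101100 = 0x2E2C (16 bits → U+2E2C).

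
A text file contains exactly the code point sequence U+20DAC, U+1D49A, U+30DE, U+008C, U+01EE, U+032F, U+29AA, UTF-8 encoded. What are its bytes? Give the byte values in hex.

U+20DAC: 4-byte form → F0 A0 B6 AC.
U+1D49A: 4-byte form → F0 9D 92 9A.
U+30DE: 3-byte form → E3 83 9E.
U+008C: 2-byte form → C2 8C.
U+01EE: 2-byte form → C7 AE.
U+032F: 2-byte form → CC AF.
U+29AA: 3-byte form → E2 A6 AA.
Concatenated (20 bytes): F0 A0 B6 AC F0 9D 92 9A E3 83 9E C2 8C C7 AE CC AF E2 A6 AA.

F0 A0 B6 AC F0 9D 92 9A E3 83 9E C2 8C C7 AE CC AF E2 A6 AA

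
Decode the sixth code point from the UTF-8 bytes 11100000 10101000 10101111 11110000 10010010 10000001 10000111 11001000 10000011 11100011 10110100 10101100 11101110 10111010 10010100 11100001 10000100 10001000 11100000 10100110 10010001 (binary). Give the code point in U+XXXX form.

Offset 0: leading byte 0xE0 = 11100000 → 3-byte char #1 = E0 A8 AF.
Offset 3: leading byte 0xF0 = 11110000 → 4-byte char #2 = F0 92 81 87.
Offset 7: leading byte 0xC8 = 11001000 → 2-byte char #3 = C8 83.
Offset 9: leading byte 0xE3 = 11100011 → 3-byte char #4 = E3 B4 AC.
Offset 12: leading byte 0xEE = 11101110 → 3-byte char #5 = EE BA 94.
Offset 15: leading byte 0xE1 = 11100001 → 3-byte char #6 = E1 84 88.
Leading byte 0xE1 = 11100001 matches 1110xxxx → 3-byte sequence.
Byte 1: 0xE1 = 11100001, payload 0001 (4 bits).
Byte 2: 0x84 = 10000100 (10xxxxxx ✓), payload 000100.
Byte 3: 0x88 = 10001000 (10xxxxxx ✓), payload 001000.
Concatenate: 0001000100001000 = 0x1108 (16 bits → U+1108).

U+1108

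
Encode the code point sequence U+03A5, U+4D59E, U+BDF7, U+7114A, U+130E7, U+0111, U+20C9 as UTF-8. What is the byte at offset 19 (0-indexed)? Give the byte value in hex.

U+03A5 → 2-byte form CE A5 at offsets 0–1.
U+4D59E → 4-byte form F1 8D 96 9E at offsets 2–5.
U+BDF7 → 3-byte form EB B7 B7 at offsets 6–8.
U+7114A → 4-byte form F1 B1 85 8A at offsets 9–12.
U+130E7 → 4-byte form F0 93 83 A7 at offsets 13–16.
U+0111 → 2-byte form C4 91 at offsets 17–18.
U+20C9 → 3-byte form E2 83 89 at offsets 19–21.
Offset 19 falls in char 7's range; it's byte 1 of E2 83 89 = 0xE2.

0xE2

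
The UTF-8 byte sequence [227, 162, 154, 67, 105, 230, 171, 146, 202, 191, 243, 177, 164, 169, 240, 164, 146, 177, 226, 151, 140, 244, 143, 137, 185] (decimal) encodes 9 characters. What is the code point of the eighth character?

Offset 0: leading byte 0xE3 = 11100011 → 3-byte char #1 = E3 A2 9A.
Offset 3: leading byte 0x43 = 01000011 → 1-byte char #2 = 43.
Offset 4: leading byte 0x69 = 01101001 → 1-byte char #3 = 69.
Offset 5: leading byte 0xE6 = 11100110 → 3-byte char #4 = E6 AB 92.
Offset 8: leading byte 0xCA = 11001010 → 2-byte char #5 = CA BF.
Offset 10: leading byte 0xF3 = 11110011 → 4-byte char #6 = F3 B1 A4 A9.
Offset 14: leading byte 0xF0 = 11110000 → 4-byte char #7 = F0 A4 92 B1.
Offset 18: leading byte 0xE2 = 11100010 → 3-byte char #8 = E2 97 8C.
Leading byte 0xE2 = 11100010 matches 1110xxxx → 3-byte sequence.
Byte 1: 0xE2 = 11100010, payload 0010 (4 bits).
Byte 2: 0x97 = 10010111 (10xxxxxx ✓), payload 010111.
Byte 3: 0x8C = 10001100 (10xxxxxx ✓), payload 001100.
Concatenate: 0010010111001100 = 0x25CC (16 bits → U+25CC).

U+25CC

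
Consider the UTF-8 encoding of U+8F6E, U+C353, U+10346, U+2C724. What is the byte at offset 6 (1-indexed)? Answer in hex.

1-indexed offset 6 is 0-indexed offset 5.
U+8F6E → 3-byte form E8 BD AE at offsets 0–2.
U+C353 → 3-byte form EC 8D 93 at offsets 3–5.
Offset 5 falls in char 2's range; it's byte 3 of EC 8D 93 = 0x93.

0x93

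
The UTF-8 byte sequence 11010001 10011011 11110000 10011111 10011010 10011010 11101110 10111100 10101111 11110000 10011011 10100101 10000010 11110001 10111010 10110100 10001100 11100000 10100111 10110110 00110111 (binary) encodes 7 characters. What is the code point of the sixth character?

Offset 0: leading byte 0xD1 = 11010001 → 2-byte char #1 = D1 9B.
Offset 2: leading byte 0xF0 = 11110000 → 4-byte char #2 = F0 9F 9A 9A.
Offset 6: leading byte 0xEE = 11101110 → 3-byte char #3 = EE BC AF.
Offset 9: leading byte 0xF0 = 11110000 → 4-byte char #4 = F0 9B A5 82.
Offset 13: leading byte 0xF1 = 11110001 → 4-byte char #5 = F1 BA B4 8C.
Offset 17: leading byte 0xE0 = 11100000 → 3-byte char #6 = E0 A7 B6.
Leading byte 0xE0 = 11100000 matches 1110xxxx → 3-byte sequence.
Byte 1: 0xE0 = 11100000, payload 0000 (4 bits).
Byte 2: 0xA7 = 10100111 (10xxxxxx ✓), payload 100111.
Byte 3: 0xB6 = 10110110 (10xxxxxx ✓), payload 110110.
Concatenate: 0000100111110110 = 0x9F6 (16 bits → U+09F6).

U+09F6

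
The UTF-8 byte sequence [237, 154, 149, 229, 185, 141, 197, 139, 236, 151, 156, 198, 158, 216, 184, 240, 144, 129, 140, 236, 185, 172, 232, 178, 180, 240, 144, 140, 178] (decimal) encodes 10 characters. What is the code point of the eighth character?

Offset 0: leading byte 0xED = 11101101 → 3-byte char #1 = ED 9A 95.
Offset 3: leading byte 0xE5 = 11100101 → 3-byte char #2 = E5 B9 8D.
Offset 6: leading byte 0xC5 = 11000101 → 2-byte char #3 = C5 8B.
Offset 8: leading byte 0xEC = 11101100 → 3-byte char #4 = EC 97 9C.
Offset 11: leading byte 0xC6 = 11000110 → 2-byte char #5 = C6 9E.
Offset 13: leading byte 0xD8 = 11011000 → 2-byte char #6 = D8 B8.
Offset 15: leading byte 0xF0 = 11110000 → 4-byte char #7 = F0 90 81 8C.
Offset 19: leading byte 0xEC = 11101100 → 3-byte char #8 = EC B9 AC.
Leading byte 0xEC = 11101100 matches 1110xxxx → 3-byte sequence.
Byte 1: 0xEC = 11101100, payload 1100 (4 bits).
Byte 2: 0xB9 = 10111001 (10xxxxxx ✓), payload 111001.
Byte 3: 0xAC = 10101100 (10xxxxxx ✓), payload 101100.
Concatenate: 1100111001101100 = 0xCE6C (16 bits → U+CE6C).

U+CE6C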